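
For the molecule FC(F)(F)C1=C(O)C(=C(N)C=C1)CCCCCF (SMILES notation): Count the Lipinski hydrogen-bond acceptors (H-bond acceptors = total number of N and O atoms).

2

N atoms: 1; O atoms: 1.
Lipinski HBA = 1 + 1 = 2.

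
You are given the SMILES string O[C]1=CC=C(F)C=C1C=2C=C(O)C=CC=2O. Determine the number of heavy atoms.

Every atom symbol written in the SMILES (organic subset) is one heavy atom; implicit H are not written.
Heavy atoms by element → C:12, F:1, O:3.
Total: 16.

16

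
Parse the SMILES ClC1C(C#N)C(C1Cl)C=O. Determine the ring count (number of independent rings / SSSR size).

In SMILES, each pair of matching ring-closure digits denotes one ring-closing bond; the number of such bonds equals the number of independent rings.
Ring-closure bonds here: 1.

1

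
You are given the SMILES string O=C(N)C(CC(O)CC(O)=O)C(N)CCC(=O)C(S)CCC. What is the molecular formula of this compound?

C14H26N2O5S

Walk through each heavy atom and fill implicit hydrogens from standard valence (C 4, N 3, O 2, S 2, halogen 1):
  atom 1: O, bond orders sum to 2 (valence 2) → 0 H
  atom 2: C, bond orders sum to 4 (valence 4) → 0 H
  atom 3: N, bond orders sum to 1 (valence 3) → 2 H
  atom 4: C, bond orders sum to 3 (valence 4) → 1 H
  atom 5: C, bond orders sum to 2 (valence 4) → 2 H
  atom 6: C, bond orders sum to 3 (valence 4) → 1 H
  atom 7: O, bond orders sum to 1 (valence 2) → 1 H
  atom 8: C, bond orders sum to 2 (valence 4) → 2 H
  atom 9: C, bond orders sum to 4 (valence 4) → 0 H
  atom 10: O, bond orders sum to 1 (valence 2) → 1 H
  atom 11: O, bond orders sum to 2 (valence 2) → 0 H
  atom 12: C, bond orders sum to 3 (valence 4) → 1 H
  atom 13: N, bond orders sum to 1 (valence 3) → 2 H
  atom 14: C, bond orders sum to 2 (valence 4) → 2 H
  atom 15: C, bond orders sum to 2 (valence 4) → 2 H
  atom 16: C, bond orders sum to 4 (valence 4) → 0 H
  atom 17: O, bond orders sum to 2 (valence 2) → 0 H
  atom 18: C, bond orders sum to 3 (valence 4) → 1 H
  atom 19: S, bond orders sum to 1 (valence 2) → 1 H
  atom 20: C, bond orders sum to 2 (valence 4) → 2 H
  atom 21: C, bond orders sum to 2 (valence 4) → 2 H
  atom 22: C, bond orders sum to 1 (valence 4) → 3 H
Totals → C:14, H:26, N:2, O:5, S:1.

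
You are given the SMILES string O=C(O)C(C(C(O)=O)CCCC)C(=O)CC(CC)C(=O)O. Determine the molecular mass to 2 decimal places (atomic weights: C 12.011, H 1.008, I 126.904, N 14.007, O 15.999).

First, the molecular formula is C14H22O7 (counting implicit H from valence).
  C: 14 × 12.011 = 168.154
  H: 22 × 1.008 = 22.176
  O: 7 × 15.999 = 111.993
Sum: 14×12.011 + 22×1.008 + 7×15.999 = 302.323 → 302.32 g/mol.

302.32 g/mol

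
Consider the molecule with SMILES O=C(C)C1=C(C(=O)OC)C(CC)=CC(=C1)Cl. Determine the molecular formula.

C12H13ClO3

Walk through each heavy atom and fill implicit hydrogens from standard valence (C 4, N 3, O 2, S 2, halogen 1):
  atom 1: O, bond orders sum to 2 (valence 2) → 0 H
  atom 2: C, bond orders sum to 4 (valence 4) → 0 H
  atom 3: C, bond orders sum to 1 (valence 4) → 3 H
  atom 4: C, bond orders sum to 4 (valence 4) → 0 H
  atom 5: C, bond orders sum to 4 (valence 4) → 0 H
  atom 6: C, bond orders sum to 4 (valence 4) → 0 H
  atom 7: O, bond orders sum to 2 (valence 2) → 0 H
  atom 8: O, bond orders sum to 2 (valence 2) → 0 H
  atom 9: C, bond orders sum to 1 (valence 4) → 3 H
  atom 10: C, bond orders sum to 4 (valence 4) → 0 H
  atom 11: C, bond orders sum to 2 (valence 4) → 2 H
  atom 12: C, bond orders sum to 1 (valence 4) → 3 H
  atom 13: C, bond orders sum to 3 (valence 4) → 1 H
  atom 14: C, bond orders sum to 4 (valence 4) → 0 H
  atom 15: C, bond orders sum to 3 (valence 4) → 1 H
  atom 16: Cl (halogen, monovalent) → 0 H
Totals → C:12, H:13, Cl:1, O:3.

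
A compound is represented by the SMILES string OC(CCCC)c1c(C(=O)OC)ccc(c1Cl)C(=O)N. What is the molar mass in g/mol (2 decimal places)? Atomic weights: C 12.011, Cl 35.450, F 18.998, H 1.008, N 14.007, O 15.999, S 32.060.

First, the molecular formula is C14H18ClNO4 (counting implicit H from valence).
  C: 14 × 12.011 = 168.154
  Cl: 1 × 35.450 = 35.450
  H: 18 × 1.008 = 18.144
  N: 1 × 14.007 = 14.007
  O: 4 × 15.999 = 63.996
Sum: 14×12.011 + 1×35.450 + 18×1.008 + 1×14.007 + 4×15.999 = 299.751 → 299.75 g/mol.

299.75 g/mol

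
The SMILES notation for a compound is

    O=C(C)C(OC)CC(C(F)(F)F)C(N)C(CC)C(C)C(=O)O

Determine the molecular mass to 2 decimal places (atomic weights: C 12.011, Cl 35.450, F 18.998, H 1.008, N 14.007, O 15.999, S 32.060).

327.34 g/mol

First, the molecular formula is C14H24F3NO4 (counting implicit H from valence).
  C: 14 × 12.011 = 168.154
  F: 3 × 18.998 = 56.994
  H: 24 × 1.008 = 24.192
  N: 1 × 14.007 = 14.007
  O: 4 × 15.999 = 63.996
Sum: 14×12.011 + 3×18.998 + 24×1.008 + 1×14.007 + 4×15.999 = 327.343 → 327.34 g/mol.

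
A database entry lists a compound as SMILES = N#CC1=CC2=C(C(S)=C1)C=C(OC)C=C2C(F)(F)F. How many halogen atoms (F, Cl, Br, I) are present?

Halogen atoms appear at heavy-atom positions 17, 18, 19 (3×F).
Other groups present: 1 ether, 1 nitrile, 1 thiol.
Halogen count: 3.

3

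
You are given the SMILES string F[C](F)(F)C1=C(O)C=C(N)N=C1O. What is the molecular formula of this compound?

C6H5F3N2O2

Walk through each heavy atom and fill implicit hydrogens from standard valence (C 4, N 3, O 2, S 2, halogen 1):
  atom 1: F (halogen, monovalent) → 0 H
  atom 2: C with explicit H count 0
  atom 3: F (halogen, monovalent) → 0 H
  atom 4: F (halogen, monovalent) → 0 H
  atom 5: C, bond orders sum to 4 (valence 4) → 0 H
  atom 6: C, bond orders sum to 4 (valence 4) → 0 H
  atom 7: O, bond orders sum to 1 (valence 2) → 1 H
  atom 8: C, bond orders sum to 3 (valence 4) → 1 H
  atom 9: C, bond orders sum to 4 (valence 4) → 0 H
  atom 10: N, bond orders sum to 1 (valence 3) → 2 H
  atom 11: N, bond orders sum to 3 (valence 3) → 0 H
  atom 12: C, bond orders sum to 4 (valence 4) → 0 H
  atom 13: O, bond orders sum to 1 (valence 2) → 1 H
Totals → C:6, H:5, F:3, N:2, O:2.
In Hill order: C6H5F3N2O2.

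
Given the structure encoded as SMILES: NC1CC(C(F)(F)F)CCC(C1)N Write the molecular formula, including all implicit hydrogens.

C8H15F3N2

Walk through each heavy atom and fill implicit hydrogens from standard valence (C 4, N 3, O 2, S 2, halogen 1):
  atom 1: N, bond orders sum to 1 (valence 3) → 2 H
  atom 2: C, bond orders sum to 3 (valence 4) → 1 H
  atom 3: C, bond orders sum to 2 (valence 4) → 2 H
  atom 4: C, bond orders sum to 3 (valence 4) → 1 H
  atom 5: C, bond orders sum to 4 (valence 4) → 0 H
  atom 6: F (halogen, monovalent) → 0 H
  atom 7: F (halogen, monovalent) → 0 H
  atom 8: F (halogen, monovalent) → 0 H
  atom 9: C, bond orders sum to 2 (valence 4) → 2 H
  atom 10: C, bond orders sum to 2 (valence 4) → 2 H
  atom 11: C, bond orders sum to 3 (valence 4) → 1 H
  atom 12: C, bond orders sum to 2 (valence 4) → 2 H
  atom 13: N, bond orders sum to 1 (valence 3) → 2 H
Totals → C:8, H:15, F:3, N:2.
In Hill order: C8H15F3N2.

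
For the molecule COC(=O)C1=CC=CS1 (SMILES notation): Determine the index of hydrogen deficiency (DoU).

4

Molecular formula: C6H6O2S.
DoU = (2C + 2 + N − H − X) / 2, where X is the halogen count and O/S are ignored.
    = (2·6 + 2 + 0 − 6 − 0) / 2 = 8 / 2 = 4.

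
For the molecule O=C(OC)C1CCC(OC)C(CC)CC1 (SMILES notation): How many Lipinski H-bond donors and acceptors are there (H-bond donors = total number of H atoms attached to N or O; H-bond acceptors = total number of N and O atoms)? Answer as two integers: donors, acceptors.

0, 3

Donors: find every N or O and count the H atoms it carries.
  atom 1 (O): bond orders sum to 2 → 0 H
  atom 3 (O): bond orders sum to 2 → 0 H
  atom 9 (O): bond orders sum to 2 → 0 H
Lipinski HBD = 0.
Acceptors: N atoms = 0, O atoms = 3 → HBA = 3.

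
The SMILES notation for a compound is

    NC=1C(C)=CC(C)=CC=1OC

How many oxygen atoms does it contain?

Scan the SMILES for O atoms (remember two-letter symbols like Cl and Br are single atoms).
Oxygen count: 1.

1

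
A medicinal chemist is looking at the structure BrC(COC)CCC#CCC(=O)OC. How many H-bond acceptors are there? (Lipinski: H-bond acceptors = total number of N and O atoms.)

N atoms: 0; O atoms: 3.
Lipinski HBA = 0 + 3 = 3.

3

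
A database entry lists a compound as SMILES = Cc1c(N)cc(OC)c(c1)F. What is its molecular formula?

C8H10FNO

Walk through each heavy atom and fill implicit hydrogens from standard valence (C 4, N 3, O 2, S 2, halogen 1); for lowercase aromatic atoms, an aromatic c carries 1 H when it has two neighbours and 0 H with three, and aromatic n carries 0 H:
  atom 1: C, bond orders sum to 1 (valence 4) → 3 H
  atom 2: aromatic c, 3 neighbours → 0 H
  atom 3: aromatic c, 3 neighbours → 0 H
  atom 4: N, bond orders sum to 1 (valence 3) → 2 H
  atom 5: aromatic c, 2 neighbours → 1 H
  atom 6: aromatic c, 3 neighbours → 0 H
  atom 7: O, bond orders sum to 2 (valence 2) → 0 H
  atom 8: C, bond orders sum to 1 (valence 4) → 3 H
  atom 9: aromatic c, 3 neighbours → 0 H
  atom 10: aromatic c, 2 neighbours → 1 H
  atom 11: F (halogen, monovalent) → 0 H
Totals → C:8, H:10, F:1, N:1, O:1.
In Hill order: C8H10FNO.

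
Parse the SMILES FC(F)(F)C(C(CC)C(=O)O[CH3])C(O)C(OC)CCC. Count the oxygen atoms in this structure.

Scan the SMILES for O atoms (remember two-letter symbols like Cl and Br are single atoms).
Oxygen count: 4.

4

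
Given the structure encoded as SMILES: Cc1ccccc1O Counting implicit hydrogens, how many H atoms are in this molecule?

8

Walk through each heavy atom and fill implicit hydrogens from standard valence (C 4, N 3, O 2, S 2, halogen 1); for lowercase aromatic atoms, an aromatic c carries 1 H when it has two neighbours and 0 H with three, and aromatic n carries 0 H:
  atom 1: C, bond orders sum to 1 (valence 4) → 3 H
  atom 2: aromatic c, 3 neighbours → 0 H
  atom 3: aromatic c, 2 neighbours → 1 H
  atom 4: aromatic c, 2 neighbours → 1 H
  atom 5: aromatic c, 2 neighbours → 1 H
  atom 6: aromatic c, 2 neighbours → 1 H
  atom 7: aromatic c, 3 neighbours → 0 H
  atom 8: O, bond orders sum to 1 (valence 2) → 1 H
Total hydrogens: 8.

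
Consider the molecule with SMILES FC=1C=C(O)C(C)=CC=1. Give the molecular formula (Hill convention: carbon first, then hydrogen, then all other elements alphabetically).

C7H7FO

Walk through each heavy atom and fill implicit hydrogens from standard valence (C 4, N 3, O 2, S 2, halogen 1):
  atom 1: F (halogen, monovalent) → 0 H
  atom 2: C, bond orders sum to 4 (valence 4) → 0 H
  atom 3: C, bond orders sum to 3 (valence 4) → 1 H
  atom 4: C, bond orders sum to 4 (valence 4) → 0 H
  atom 5: O, bond orders sum to 1 (valence 2) → 1 H
  atom 6: C, bond orders sum to 4 (valence 4) → 0 H
  atom 7: C, bond orders sum to 1 (valence 4) → 3 H
  atom 8: C, bond orders sum to 3 (valence 4) → 1 H
  atom 9: C, bond orders sum to 3 (valence 4) → 1 H
Totals → C:7, H:7, F:1, O:1.
In Hill order: C7H7FO.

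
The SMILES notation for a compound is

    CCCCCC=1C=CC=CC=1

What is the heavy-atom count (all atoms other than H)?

Every atom symbol written in the SMILES (organic subset) is one heavy atom; implicit H are not written.
Heavy atoms by element → C:11.
Total: 11.

11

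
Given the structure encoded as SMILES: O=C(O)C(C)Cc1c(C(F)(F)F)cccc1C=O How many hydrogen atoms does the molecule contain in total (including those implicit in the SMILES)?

Walk through each heavy atom and fill implicit hydrogens from standard valence (C 4, N 3, O 2, S 2, halogen 1); for lowercase aromatic atoms, an aromatic c carries 1 H when it has two neighbours and 0 H with three, and aromatic n carries 0 H:
  atom 1: O, bond orders sum to 2 (valence 2) → 0 H
  atom 2: C, bond orders sum to 4 (valence 4) → 0 H
  atom 3: O, bond orders sum to 1 (valence 2) → 1 H
  atom 4: C, bond orders sum to 3 (valence 4) → 1 H
  atom 5: C, bond orders sum to 1 (valence 4) → 3 H
  atom 6: C, bond orders sum to 2 (valence 4) → 2 H
  atom 7: aromatic c, 3 neighbours → 0 H
  atom 8: aromatic c, 3 neighbours → 0 H
  atom 9: C, bond orders sum to 4 (valence 4) → 0 H
  atom 10: F (halogen, monovalent) → 0 H
  atom 11: F (halogen, monovalent) → 0 H
  atom 12: F (halogen, monovalent) → 0 H
  atom 13: aromatic c, 2 neighbours → 1 H
  atom 14: aromatic c, 2 neighbours → 1 H
  atom 15: aromatic c, 2 neighbours → 1 H
  atom 16: aromatic c, 3 neighbours → 0 H
  atom 17: C, bond orders sum to 3 (valence 4) → 1 H
  atom 18: O, bond orders sum to 2 (valence 2) → 0 H
Total hydrogens: 11.

11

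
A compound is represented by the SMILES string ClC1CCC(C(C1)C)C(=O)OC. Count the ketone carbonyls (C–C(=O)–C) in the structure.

Scan the SMILES for the ketone motif — none present.
Groups that are present: 1 ester.

0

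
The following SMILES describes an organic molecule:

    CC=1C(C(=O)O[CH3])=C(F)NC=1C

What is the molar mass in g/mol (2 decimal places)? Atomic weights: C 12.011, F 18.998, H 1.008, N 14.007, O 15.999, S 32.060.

171.17 g/mol

First, the molecular formula is C8H10FNO2 (counting implicit H from valence).
  C: 8 × 12.011 = 96.088
  F: 1 × 18.998 = 18.998
  H: 10 × 1.008 = 10.080
  N: 1 × 14.007 = 14.007
  O: 2 × 15.999 = 31.998
Sum: 8×12.011 + 1×18.998 + 10×1.008 + 1×14.007 + 2×15.999 = 171.171 → 171.17 g/mol.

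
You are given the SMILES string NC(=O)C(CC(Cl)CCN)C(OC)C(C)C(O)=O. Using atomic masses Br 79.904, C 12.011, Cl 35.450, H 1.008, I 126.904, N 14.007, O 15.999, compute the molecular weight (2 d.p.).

280.75 g/mol

First, the molecular formula is C11H21ClN2O4 (counting implicit H from valence).
  C: 11 × 12.011 = 132.121
  Cl: 1 × 35.450 = 35.450
  H: 21 × 1.008 = 21.168
  N: 2 × 14.007 = 28.014
  O: 4 × 15.999 = 63.996
Sum: 11×12.011 + 1×35.450 + 21×1.008 + 2×14.007 + 4×15.999 = 280.749 → 280.75 g/mol.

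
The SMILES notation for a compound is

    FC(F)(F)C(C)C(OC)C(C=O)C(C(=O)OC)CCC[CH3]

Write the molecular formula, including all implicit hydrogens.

Walk through each heavy atom and fill implicit hydrogens from standard valence (C 4, N 3, O 2, S 2, halogen 1):
  atom 1: F (halogen, monovalent) → 0 H
  atom 2: C, bond orders sum to 4 (valence 4) → 0 H
  atom 3: F (halogen, monovalent) → 0 H
  atom 4: F (halogen, monovalent) → 0 H
  atom 5: C, bond orders sum to 3 (valence 4) → 1 H
  atom 6: C, bond orders sum to 1 (valence 4) → 3 H
  atom 7: C, bond orders sum to 3 (valence 4) → 1 H
  atom 8: O, bond orders sum to 2 (valence 2) → 0 H
  atom 9: C, bond orders sum to 1 (valence 4) → 3 H
  atom 10: C, bond orders sum to 3 (valence 4) → 1 H
  atom 11: C, bond orders sum to 3 (valence 4) → 1 H
  atom 12: O, bond orders sum to 2 (valence 2) → 0 H
  atom 13: C, bond orders sum to 3 (valence 4) → 1 H
  atom 14: C, bond orders sum to 4 (valence 4) → 0 H
  atom 15: O, bond orders sum to 2 (valence 2) → 0 H
  atom 16: O, bond orders sum to 2 (valence 2) → 0 H
  atom 17: C, bond orders sum to 1 (valence 4) → 3 H
  atom 18: C, bond orders sum to 2 (valence 4) → 2 H
  atom 19: C, bond orders sum to 2 (valence 4) → 2 H
  atom 20: C, bond orders sum to 2 (valence 4) → 2 H
  atom 21: C with explicit H count 3
Totals → C:14, H:23, F:3, O:4.

C14H23F3O4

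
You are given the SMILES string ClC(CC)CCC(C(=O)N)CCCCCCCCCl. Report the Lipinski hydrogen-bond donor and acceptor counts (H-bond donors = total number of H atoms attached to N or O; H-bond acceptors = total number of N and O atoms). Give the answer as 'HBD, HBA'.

2, 2

Donors: find every N or O and count the H atoms it carries.
  atom 9 (O): bond orders sum to 2 → 0 H
  atom 10 (N): bond orders sum to 1 → 2 H
Lipinski HBD = 2.
Acceptors: N atoms = 1, O atoms = 1 → HBA = 2.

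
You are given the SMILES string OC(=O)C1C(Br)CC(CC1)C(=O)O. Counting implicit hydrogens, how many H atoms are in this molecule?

11

Walk through each heavy atom and fill implicit hydrogens from standard valence (C 4, N 3, O 2, S 2, halogen 1):
  atom 1: O, bond orders sum to 1 (valence 2) → 1 H
  atom 2: C, bond orders sum to 4 (valence 4) → 0 H
  atom 3: O, bond orders sum to 2 (valence 2) → 0 H
  atom 4: C, bond orders sum to 3 (valence 4) → 1 H
  atom 5: C, bond orders sum to 3 (valence 4) → 1 H
  atom 6: Br (halogen, monovalent) → 0 H
  atom 7: C, bond orders sum to 2 (valence 4) → 2 H
  atom 8: C, bond orders sum to 3 (valence 4) → 1 H
  atom 9: C, bond orders sum to 2 (valence 4) → 2 H
  atom 10: C, bond orders sum to 2 (valence 4) → 2 H
  atom 11: C, bond orders sum to 4 (valence 4) → 0 H
  atom 12: O, bond orders sum to 2 (valence 2) → 0 H
  atom 13: O, bond orders sum to 1 (valence 2) → 1 H
Total hydrogens: 11.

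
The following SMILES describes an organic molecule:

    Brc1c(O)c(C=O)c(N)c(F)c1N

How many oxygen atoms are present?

2

Scan the SMILES for O atoms (remember two-letter symbols like Cl and Br are single atoms).
Oxygen count: 2.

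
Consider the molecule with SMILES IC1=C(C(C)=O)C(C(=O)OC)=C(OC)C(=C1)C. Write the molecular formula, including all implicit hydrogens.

C12H13IO4

Walk through each heavy atom and fill implicit hydrogens from standard valence (C 4, N 3, O 2, S 2, halogen 1):
  atom 1: I (halogen, monovalent) → 0 H
  atom 2: C, bond orders sum to 4 (valence 4) → 0 H
  atom 3: C, bond orders sum to 4 (valence 4) → 0 H
  atom 4: C, bond orders sum to 4 (valence 4) → 0 H
  atom 5: C, bond orders sum to 1 (valence 4) → 3 H
  atom 6: O, bond orders sum to 2 (valence 2) → 0 H
  atom 7: C, bond orders sum to 4 (valence 4) → 0 H
  atom 8: C, bond orders sum to 4 (valence 4) → 0 H
  atom 9: O, bond orders sum to 2 (valence 2) → 0 H
  atom 10: O, bond orders sum to 2 (valence 2) → 0 H
  atom 11: C, bond orders sum to 1 (valence 4) → 3 H
  atom 12: C, bond orders sum to 4 (valence 4) → 0 H
  atom 13: O, bond orders sum to 2 (valence 2) → 0 H
  atom 14: C, bond orders sum to 1 (valence 4) → 3 H
  atom 15: C, bond orders sum to 4 (valence 4) → 0 H
  atom 16: C, bond orders sum to 3 (valence 4) → 1 H
  atom 17: C, bond orders sum to 1 (valence 4) → 3 H
Totals → C:12, H:13, I:1, O:4.
In Hill order: C12H13IO4.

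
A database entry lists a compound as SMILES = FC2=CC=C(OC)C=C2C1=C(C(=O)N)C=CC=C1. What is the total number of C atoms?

Count every carbon token in the SMILES (each C, including those in ring-closure positions and inside branches).
Carbon count: 14.

14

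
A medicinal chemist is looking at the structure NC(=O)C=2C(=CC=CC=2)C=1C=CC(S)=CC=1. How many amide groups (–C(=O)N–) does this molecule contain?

The amide motif appears at heavy-atom position 2 in the SMILES.
Other groups present: 1 thiol.
Amide count: 1.

1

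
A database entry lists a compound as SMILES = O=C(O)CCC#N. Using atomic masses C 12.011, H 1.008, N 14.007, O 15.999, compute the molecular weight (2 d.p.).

First, the molecular formula is C4H5NO2 (counting implicit H from valence).
  C: 4 × 12.011 = 48.044
  H: 5 × 1.008 = 5.040
  N: 1 × 14.007 = 14.007
  O: 2 × 15.999 = 31.998
Sum: 4×12.011 + 5×1.008 + 1×14.007 + 2×15.999 = 99.089 → 99.09 g/mol.

99.09 g/mol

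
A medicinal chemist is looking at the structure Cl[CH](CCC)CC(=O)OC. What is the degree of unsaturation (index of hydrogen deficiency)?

Degree of unsaturation = (number of rings) + (number of π bonds).
Ring closures in the SMILES: 0.
π bonds: 1 double bond (each 1 DoU) → 1 DoU from unsaturation.
Total DoU = 0 + 1 = 1.

1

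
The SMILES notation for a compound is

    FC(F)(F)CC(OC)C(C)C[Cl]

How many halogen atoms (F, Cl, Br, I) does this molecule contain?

4

Halogen atoms appear at heavy-atom positions 1, 3, 4, 12 (1×Cl, 3×F).
Other groups present: 1 ether.
Halogen count: 4.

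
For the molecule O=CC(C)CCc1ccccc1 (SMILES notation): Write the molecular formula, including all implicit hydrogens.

C11H14O

Walk through each heavy atom and fill implicit hydrogens from standard valence (C 4, N 3, O 2, S 2, halogen 1); for lowercase aromatic atoms, an aromatic c carries 1 H when it has two neighbours and 0 H with three, and aromatic n carries 0 H:
  atom 1: O, bond orders sum to 2 (valence 2) → 0 H
  atom 2: C, bond orders sum to 3 (valence 4) → 1 H
  atom 3: C, bond orders sum to 3 (valence 4) → 1 H
  atom 4: C, bond orders sum to 1 (valence 4) → 3 H
  atom 5: C, bond orders sum to 2 (valence 4) → 2 H
  atom 6: C, bond orders sum to 2 (valence 4) → 2 H
  atom 7: aromatic c, 3 neighbours → 0 H
  atom 8: aromatic c, 2 neighbours → 1 H
  atom 9: aromatic c, 2 neighbours → 1 H
  atom 10: aromatic c, 2 neighbours → 1 H
  atom 11: aromatic c, 2 neighbours → 1 H
  atom 12: aromatic c, 2 neighbours → 1 H
Totals → C:11, H:14, O:1.
In Hill order: C11H14O.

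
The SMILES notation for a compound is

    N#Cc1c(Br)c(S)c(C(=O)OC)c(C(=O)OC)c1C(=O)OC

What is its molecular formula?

Walk through each heavy atom and fill implicit hydrogens from standard valence (C 4, N 3, O 2, S 2, halogen 1); for lowercase aromatic atoms, an aromatic c carries 1 H when it has two neighbours and 0 H with three, and aromatic n carries 0 H:
  atom 1: N, bond orders sum to 3 (valence 3) → 0 H
  atom 2: C, bond orders sum to 4 (valence 4) → 0 H
  atom 3: aromatic c, 3 neighbours → 0 H
  atom 4: aromatic c, 3 neighbours → 0 H
  atom 5: Br (halogen, monovalent) → 0 H
  atom 6: aromatic c, 3 neighbours → 0 H
  atom 7: S, bond orders sum to 1 (valence 2) → 1 H
  atom 8: aromatic c, 3 neighbours → 0 H
  atom 9: C, bond orders sum to 4 (valence 4) → 0 H
  atom 10: O, bond orders sum to 2 (valence 2) → 0 H
  atom 11: O, bond orders sum to 2 (valence 2) → 0 H
  atom 12: C, bond orders sum to 1 (valence 4) → 3 H
  atom 13: aromatic c, 3 neighbours → 0 H
  atom 14: C, bond orders sum to 4 (valence 4) → 0 H
  atom 15: O, bond orders sum to 2 (valence 2) → 0 H
  atom 16: O, bond orders sum to 2 (valence 2) → 0 H
  atom 17: C, bond orders sum to 1 (valence 4) → 3 H
  atom 18: aromatic c, 3 neighbours → 0 H
  atom 19: C, bond orders sum to 4 (valence 4) → 0 H
  atom 20: O, bond orders sum to 2 (valence 2) → 0 H
  atom 21: O, bond orders sum to 2 (valence 2) → 0 H
  atom 22: C, bond orders sum to 1 (valence 4) → 3 H
Totals → C:13, H:10, Br:1, N:1, O:6, S:1.
In Hill order: C13H10BrNO6S.

C13H10BrNO6S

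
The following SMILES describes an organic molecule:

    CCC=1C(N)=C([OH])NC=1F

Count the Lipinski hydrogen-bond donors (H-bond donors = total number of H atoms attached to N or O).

Donors: find every N or O and count the H atoms it carries.
  atom 5 (N): bond orders sum to 1 → 2 H
  atom 7 (O): bond orders sum to 1 → 1 H
  atom 8 (N): bond orders sum to 2 → 1 H
Lipinski HBD = 4.

4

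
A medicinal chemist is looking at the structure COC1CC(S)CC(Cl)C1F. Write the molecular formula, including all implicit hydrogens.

C7H12ClFOS

Walk through each heavy atom and fill implicit hydrogens from standard valence (C 4, N 3, O 2, S 2, halogen 1):
  atom 1: C, bond orders sum to 1 (valence 4) → 3 H
  atom 2: O, bond orders sum to 2 (valence 2) → 0 H
  atom 3: C, bond orders sum to 3 (valence 4) → 1 H
  atom 4: C, bond orders sum to 2 (valence 4) → 2 H
  atom 5: C, bond orders sum to 3 (valence 4) → 1 H
  atom 6: S, bond orders sum to 1 (valence 2) → 1 H
  atom 7: C, bond orders sum to 2 (valence 4) → 2 H
  atom 8: C, bond orders sum to 3 (valence 4) → 1 H
  atom 9: Cl (halogen, monovalent) → 0 H
  atom 10: C, bond orders sum to 3 (valence 4) → 1 H
  atom 11: F (halogen, monovalent) → 0 H
Totals → C:7, H:12, Cl:1, F:1, O:1, S:1.
In Hill order: C7H12ClFOS.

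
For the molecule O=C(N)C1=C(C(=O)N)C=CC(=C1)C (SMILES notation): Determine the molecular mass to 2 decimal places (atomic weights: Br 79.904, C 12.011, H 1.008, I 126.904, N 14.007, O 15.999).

178.19 g/mol

First, the molecular formula is C9H10N2O2 (counting implicit H from valence).
  C: 9 × 12.011 = 108.099
  H: 10 × 1.008 = 10.080
  N: 2 × 14.007 = 28.014
  O: 2 × 15.999 = 31.998
Sum: 9×12.011 + 10×1.008 + 2×14.007 + 2×15.999 = 178.191 → 178.19 g/mol.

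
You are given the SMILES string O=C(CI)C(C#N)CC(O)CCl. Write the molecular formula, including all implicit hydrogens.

C7H9ClINO2

Walk through each heavy atom and fill implicit hydrogens from standard valence (C 4, N 3, O 2, S 2, halogen 1):
  atom 1: O, bond orders sum to 2 (valence 2) → 0 H
  atom 2: C, bond orders sum to 4 (valence 4) → 0 H
  atom 3: C, bond orders sum to 2 (valence 4) → 2 H
  atom 4: I (halogen, monovalent) → 0 H
  atom 5: C, bond orders sum to 3 (valence 4) → 1 H
  atom 6: C, bond orders sum to 4 (valence 4) → 0 H
  atom 7: N, bond orders sum to 3 (valence 3) → 0 H
  atom 8: C, bond orders sum to 2 (valence 4) → 2 H
  atom 9: C, bond orders sum to 3 (valence 4) → 1 H
  atom 10: O, bond orders sum to 1 (valence 2) → 1 H
  atom 11: C, bond orders sum to 2 (valence 4) → 2 H
  atom 12: Cl (halogen, monovalent) → 0 H
Totals → C:7, H:9, Cl:1, I:1, N:1, O:2.
In Hill order: C7H9ClINO2.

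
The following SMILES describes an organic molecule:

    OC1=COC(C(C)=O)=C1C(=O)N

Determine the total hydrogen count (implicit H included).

7

Walk through each heavy atom and fill implicit hydrogens from standard valence (C 4, N 3, O 2, S 2, halogen 1):
  atom 1: O, bond orders sum to 1 (valence 2) → 1 H
  atom 2: C, bond orders sum to 4 (valence 4) → 0 H
  atom 3: C, bond orders sum to 3 (valence 4) → 1 H
  atom 4: O, bond orders sum to 2 (valence 2) → 0 H
  atom 5: C, bond orders sum to 4 (valence 4) → 0 H
  atom 6: C, bond orders sum to 4 (valence 4) → 0 H
  atom 7: C, bond orders sum to 1 (valence 4) → 3 H
  atom 8: O, bond orders sum to 2 (valence 2) → 0 H
  atom 9: C, bond orders sum to 4 (valence 4) → 0 H
  atom 10: C, bond orders sum to 4 (valence 4) → 0 H
  atom 11: O, bond orders sum to 2 (valence 2) → 0 H
  atom 12: N, bond orders sum to 1 (valence 3) → 2 H
Total hydrogens: 7.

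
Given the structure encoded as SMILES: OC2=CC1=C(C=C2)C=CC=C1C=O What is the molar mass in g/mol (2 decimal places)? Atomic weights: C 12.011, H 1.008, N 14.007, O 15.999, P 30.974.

172.18 g/mol

First, the molecular formula is C11H8O2 (counting implicit H from valence).
  C: 11 × 12.011 = 132.121
  H: 8 × 1.008 = 8.064
  O: 2 × 15.999 = 31.998
Sum: 11×12.011 + 8×1.008 + 2×15.999 = 172.183 → 172.18 g/mol.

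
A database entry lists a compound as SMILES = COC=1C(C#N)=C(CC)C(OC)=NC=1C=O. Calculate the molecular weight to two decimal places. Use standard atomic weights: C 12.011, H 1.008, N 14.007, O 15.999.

First, the molecular formula is C11H12N2O3 (counting implicit H from valence).
  C: 11 × 12.011 = 132.121
  H: 12 × 1.008 = 12.096
  N: 2 × 14.007 = 28.014
  O: 3 × 15.999 = 47.997
Sum: 11×12.011 + 12×1.008 + 2×14.007 + 3×15.999 = 220.228 → 220.23 g/mol.

220.23 g/mol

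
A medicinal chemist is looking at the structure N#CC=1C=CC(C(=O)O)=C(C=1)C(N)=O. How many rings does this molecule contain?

1

In SMILES, each pair of matching ring-closure digits denotes one ring-closing bond; the number of such bonds equals the number of independent rings.
Ring-closure bonds here: 1.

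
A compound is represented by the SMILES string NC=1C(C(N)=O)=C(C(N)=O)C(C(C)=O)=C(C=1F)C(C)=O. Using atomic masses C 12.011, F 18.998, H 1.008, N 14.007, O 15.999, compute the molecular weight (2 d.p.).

First, the molecular formula is C12H12FN3O4 (counting implicit H from valence).
  C: 12 × 12.011 = 144.132
  F: 1 × 18.998 = 18.998
  H: 12 × 1.008 = 12.096
  N: 3 × 14.007 = 42.021
  O: 4 × 15.999 = 63.996
Sum: 12×12.011 + 1×18.998 + 12×1.008 + 3×14.007 + 4×15.999 = 281.243 → 281.24 g/mol.

281.24 g/mol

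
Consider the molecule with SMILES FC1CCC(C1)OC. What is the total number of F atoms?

Scan the SMILES for F atoms (remember two-letter symbols like Cl and Br are single atoms).
Fluorine count: 1.

1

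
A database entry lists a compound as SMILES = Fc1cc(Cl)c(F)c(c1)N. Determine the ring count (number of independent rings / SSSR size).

1

In SMILES, each pair of matching ring-closure digits denotes one ring-closing bond; the number of such bonds equals the number of independent rings.
Ring-closure bonds here: 1.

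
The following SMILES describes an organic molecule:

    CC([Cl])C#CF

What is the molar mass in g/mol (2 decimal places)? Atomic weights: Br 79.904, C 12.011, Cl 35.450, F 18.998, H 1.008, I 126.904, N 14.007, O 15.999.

106.52 g/mol

First, the molecular formula is C4H4ClF (counting implicit H from valence).
  C: 4 × 12.011 = 48.044
  Cl: 1 × 35.450 = 35.450
  F: 1 × 18.998 = 18.998
  H: 4 × 1.008 = 4.032
Sum: 4×12.011 + 1×35.450 + 1×18.998 + 4×1.008 = 106.524 → 106.52 g/mol.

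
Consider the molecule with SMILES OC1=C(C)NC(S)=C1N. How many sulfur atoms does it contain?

Scan the SMILES for S atoms (remember two-letter symbols like Cl and Br are single atoms).
Sulfur count: 1.

1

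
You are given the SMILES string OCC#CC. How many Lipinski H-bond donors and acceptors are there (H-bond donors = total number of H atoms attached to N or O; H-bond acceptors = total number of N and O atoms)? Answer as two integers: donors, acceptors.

1, 1

Donors: find every N or O and count the H atoms it carries.
  atom 1 (O): bond orders sum to 1 → 1 H
Lipinski HBD = 1.
Acceptors: N atoms = 0, O atoms = 1 → HBA = 1.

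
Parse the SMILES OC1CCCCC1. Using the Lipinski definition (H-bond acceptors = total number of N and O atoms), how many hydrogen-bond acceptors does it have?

N atoms: 0; O atoms: 1.
Lipinski HBA = 0 + 1 = 1.

1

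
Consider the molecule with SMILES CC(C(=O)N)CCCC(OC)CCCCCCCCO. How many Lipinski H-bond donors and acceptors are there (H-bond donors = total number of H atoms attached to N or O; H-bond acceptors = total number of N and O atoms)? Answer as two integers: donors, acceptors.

Donors: find every N or O and count the H atoms it carries.
  atom 4 (O): bond orders sum to 2 → 0 H
  atom 5 (N): bond orders sum to 1 → 2 H
  atom 10 (O): bond orders sum to 2 → 0 H
  atom 20 (O): bond orders sum to 1 → 1 H
Lipinski HBD = 3.
Acceptors: N atoms = 1, O atoms = 3 → HBA = 4.

3, 4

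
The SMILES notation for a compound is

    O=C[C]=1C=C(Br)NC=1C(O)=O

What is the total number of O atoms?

Scan the SMILES for O atoms (remember two-letter symbols like Cl and Br are single atoms).
Oxygen count: 3.

3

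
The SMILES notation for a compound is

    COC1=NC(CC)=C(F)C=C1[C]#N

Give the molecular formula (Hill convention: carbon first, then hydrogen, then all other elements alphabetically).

Walk through each heavy atom and fill implicit hydrogens from standard valence (C 4, N 3, O 2, S 2, halogen 1):
  atom 1: C, bond orders sum to 1 (valence 4) → 3 H
  atom 2: O, bond orders sum to 2 (valence 2) → 0 H
  atom 3: C, bond orders sum to 4 (valence 4) → 0 H
  atom 4: N, bond orders sum to 3 (valence 3) → 0 H
  atom 5: C, bond orders sum to 4 (valence 4) → 0 H
  atom 6: C, bond orders sum to 2 (valence 4) → 2 H
  atom 7: C, bond orders sum to 1 (valence 4) → 3 H
  atom 8: C, bond orders sum to 4 (valence 4) → 0 H
  atom 9: F (halogen, monovalent) → 0 H
  atom 10: C, bond orders sum to 3 (valence 4) → 1 H
  atom 11: C, bond orders sum to 4 (valence 4) → 0 H
  atom 12: C with explicit H count 0
  atom 13: N, bond orders sum to 3 (valence 3) → 0 H
Totals → C:9, H:9, F:1, N:2, O:1.
In Hill order: C9H9FN2O.

C9H9FN2O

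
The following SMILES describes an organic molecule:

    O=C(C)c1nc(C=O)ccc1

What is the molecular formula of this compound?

C8H7NO2

Walk through each heavy atom and fill implicit hydrogens from standard valence (C 4, N 3, O 2, S 2, halogen 1); for lowercase aromatic atoms, an aromatic c carries 1 H when it has two neighbours and 0 H with three, and aromatic n carries 0 H:
  atom 1: O, bond orders sum to 2 (valence 2) → 0 H
  atom 2: C, bond orders sum to 4 (valence 4) → 0 H
  atom 3: C, bond orders sum to 1 (valence 4) → 3 H
  atom 4: aromatic c, 3 neighbours → 0 H
  atom 5: aromatic n, 2 neighbours → 0 H
  atom 6: aromatic c, 3 neighbours → 0 H
  atom 7: C, bond orders sum to 3 (valence 4) → 1 H
  atom 8: O, bond orders sum to 2 (valence 2) → 0 H
  atom 9: aromatic c, 2 neighbours → 1 H
  atom 10: aromatic c, 2 neighbours → 1 H
  atom 11: aromatic c, 2 neighbours → 1 H
Totals → C:8, H:7, N:1, O:2.
In Hill order: C8H7NO2.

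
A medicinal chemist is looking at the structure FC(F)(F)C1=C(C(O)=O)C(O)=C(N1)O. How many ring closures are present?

1

In SMILES, each pair of matching ring-closure digits denotes one ring-closing bond; the number of such bonds equals the number of independent rings.
Ring-closure bonds here: 1.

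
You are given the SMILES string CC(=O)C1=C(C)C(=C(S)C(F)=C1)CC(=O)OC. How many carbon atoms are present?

Count every carbon token in the SMILES (each C, including those in ring-closure positions and inside branches).
Carbon count: 12.

12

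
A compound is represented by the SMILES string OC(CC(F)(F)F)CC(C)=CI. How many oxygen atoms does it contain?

Scan the SMILES for O atoms (remember two-letter symbols like Cl and Br are single atoms).
Oxygen count: 1.

1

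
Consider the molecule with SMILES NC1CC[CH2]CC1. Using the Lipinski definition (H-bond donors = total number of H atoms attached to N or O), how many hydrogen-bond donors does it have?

2

Donors: find every N or O and count the H atoms it carries.
  atom 1 (N): bond orders sum to 1 → 2 H
Lipinski HBD = 2.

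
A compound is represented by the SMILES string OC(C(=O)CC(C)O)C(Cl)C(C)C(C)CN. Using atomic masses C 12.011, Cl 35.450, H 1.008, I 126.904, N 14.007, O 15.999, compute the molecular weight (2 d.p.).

First, the molecular formula is C11H22ClNO3 (counting implicit H from valence).
  C: 11 × 12.011 = 132.121
  Cl: 1 × 35.450 = 35.450
  H: 22 × 1.008 = 22.176
  N: 1 × 14.007 = 14.007
  O: 3 × 15.999 = 47.997
Sum: 11×12.011 + 1×35.450 + 22×1.008 + 1×14.007 + 3×15.999 = 251.751 → 251.75 g/mol.

251.75 g/mol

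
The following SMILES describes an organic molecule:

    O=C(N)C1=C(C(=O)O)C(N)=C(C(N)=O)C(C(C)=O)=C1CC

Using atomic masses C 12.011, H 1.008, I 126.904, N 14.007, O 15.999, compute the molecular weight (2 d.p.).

First, the molecular formula is C13H15N3O5 (counting implicit H from valence).
  C: 13 × 12.011 = 156.143
  H: 15 × 1.008 = 15.120
  N: 3 × 14.007 = 42.021
  O: 5 × 15.999 = 79.995
Sum: 13×12.011 + 15×1.008 + 3×14.007 + 5×15.999 = 293.279 → 293.28 g/mol.

293.28 g/mol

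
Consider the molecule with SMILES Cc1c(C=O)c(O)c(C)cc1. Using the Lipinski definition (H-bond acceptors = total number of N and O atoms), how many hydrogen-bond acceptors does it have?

2

N atoms: 0; O atoms: 2.
Lipinski HBA = 0 + 2 = 2.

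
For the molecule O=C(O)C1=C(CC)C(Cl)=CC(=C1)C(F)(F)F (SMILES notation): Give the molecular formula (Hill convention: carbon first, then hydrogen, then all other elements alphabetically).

C10H8ClF3O2

Walk through each heavy atom and fill implicit hydrogens from standard valence (C 4, N 3, O 2, S 2, halogen 1):
  atom 1: O, bond orders sum to 2 (valence 2) → 0 H
  atom 2: C, bond orders sum to 4 (valence 4) → 0 H
  atom 3: O, bond orders sum to 1 (valence 2) → 1 H
  atom 4: C, bond orders sum to 4 (valence 4) → 0 H
  atom 5: C, bond orders sum to 4 (valence 4) → 0 H
  atom 6: C, bond orders sum to 2 (valence 4) → 2 H
  atom 7: C, bond orders sum to 1 (valence 4) → 3 H
  atom 8: C, bond orders sum to 4 (valence 4) → 0 H
  atom 9: Cl (halogen, monovalent) → 0 H
  atom 10: C, bond orders sum to 3 (valence 4) → 1 H
  atom 11: C, bond orders sum to 4 (valence 4) → 0 H
  atom 12: C, bond orders sum to 3 (valence 4) → 1 H
  atom 13: C, bond orders sum to 4 (valence 4) → 0 H
  atom 14: F (halogen, monovalent) → 0 H
  atom 15: F (halogen, monovalent) → 0 H
  atom 16: F (halogen, monovalent) → 0 H
Totals → C:10, H:8, Cl:1, F:3, O:2.
In Hill order: C10H8ClF3O2.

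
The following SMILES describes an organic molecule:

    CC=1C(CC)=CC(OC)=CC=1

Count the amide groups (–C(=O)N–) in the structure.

0

Scan the SMILES for the amide motif — none present.
Groups that are present: 1 ether.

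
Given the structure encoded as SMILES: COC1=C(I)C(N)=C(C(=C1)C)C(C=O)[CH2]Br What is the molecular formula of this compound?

Walk through each heavy atom and fill implicit hydrogens from standard valence (C 4, N 3, O 2, S 2, halogen 1):
  atom 1: C, bond orders sum to 1 (valence 4) → 3 H
  atom 2: O, bond orders sum to 2 (valence 2) → 0 H
  atom 3: C, bond orders sum to 4 (valence 4) → 0 H
  atom 4: C, bond orders sum to 4 (valence 4) → 0 H
  atom 5: I (halogen, monovalent) → 0 H
  atom 6: C, bond orders sum to 4 (valence 4) → 0 H
  atom 7: N, bond orders sum to 1 (valence 3) → 2 H
  atom 8: C, bond orders sum to 4 (valence 4) → 0 H
  atom 9: C, bond orders sum to 4 (valence 4) → 0 H
  atom 10: C, bond orders sum to 3 (valence 4) → 1 H
  atom 11: C, bond orders sum to 1 (valence 4) → 3 H
  atom 12: C, bond orders sum to 3 (valence 4) → 1 H
  atom 13: C, bond orders sum to 3 (valence 4) → 1 H
  atom 14: O, bond orders sum to 2 (valence 2) → 0 H
  atom 15: C with explicit H count 2
  atom 16: Br (halogen, monovalent) → 0 H
Totals → C:11, H:13, Br:1, I:1, N:1, O:2.
In Hill order: C11H13BrINO2.

C11H13BrINO2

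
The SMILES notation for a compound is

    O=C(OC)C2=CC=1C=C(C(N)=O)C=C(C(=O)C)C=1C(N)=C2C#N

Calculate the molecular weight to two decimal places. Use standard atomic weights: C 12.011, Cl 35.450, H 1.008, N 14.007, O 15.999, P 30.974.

311.30 g/mol

First, the molecular formula is C16H13N3O4 (counting implicit H from valence).
  C: 16 × 12.011 = 192.176
  H: 13 × 1.008 = 13.104
  N: 3 × 14.007 = 42.021
  O: 4 × 15.999 = 63.996
Sum: 16×12.011 + 13×1.008 + 3×14.007 + 4×15.999 = 311.297 → 311.30 g/mol.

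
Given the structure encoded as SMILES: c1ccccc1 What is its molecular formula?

Walk through each heavy atom and fill implicit hydrogens from standard valence (C 4, N 3, O 2, S 2, halogen 1); for lowercase aromatic atoms, an aromatic c carries 1 H when it has two neighbours and 0 H with three, and aromatic n carries 0 H:
  atom 1: aromatic c, 2 neighbours → 1 H
  atom 2: aromatic c, 2 neighbours → 1 H
  atom 3: aromatic c, 2 neighbours → 1 H
  atom 4: aromatic c, 2 neighbours → 1 H
  atom 5: aromatic c, 2 neighbours → 1 H
  atom 6: aromatic c, 2 neighbours → 1 H
Totals → C:6, H:6.

C6H6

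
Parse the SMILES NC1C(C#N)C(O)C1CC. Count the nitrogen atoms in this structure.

Scan the SMILES for N atoms (remember two-letter symbols like Cl and Br are single atoms).
Nitrogen count: 2.

2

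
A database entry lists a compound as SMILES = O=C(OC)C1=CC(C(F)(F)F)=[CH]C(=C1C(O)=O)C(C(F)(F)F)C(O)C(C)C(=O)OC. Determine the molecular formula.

Walk through each heavy atom and fill implicit hydrogens from standard valence (C 4, N 3, O 2, S 2, halogen 1):
  atom 1: O, bond orders sum to 2 (valence 2) → 0 H
  atom 2: C, bond orders sum to 4 (valence 4) → 0 H
  atom 3: O, bond orders sum to 2 (valence 2) → 0 H
  atom 4: C, bond orders sum to 1 (valence 4) → 3 H
  atom 5: C, bond orders sum to 4 (valence 4) → 0 H
  atom 6: C, bond orders sum to 3 (valence 4) → 1 H
  atom 7: C, bond orders sum to 4 (valence 4) → 0 H
  atom 8: C, bond orders sum to 4 (valence 4) → 0 H
  atom 9: F (halogen, monovalent) → 0 H
  atom 10: F (halogen, monovalent) → 0 H
  atom 11: F (halogen, monovalent) → 0 H
  atom 12: C with explicit H count 1
  atom 13: C, bond orders sum to 4 (valence 4) → 0 H
  atom 14: C, bond orders sum to 4 (valence 4) → 0 H
  atom 15: C, bond orders sum to 4 (valence 4) → 0 H
  atom 16: O, bond orders sum to 1 (valence 2) → 1 H
  atom 17: O, bond orders sum to 2 (valence 2) → 0 H
  atom 18: C, bond orders sum to 3 (valence 4) → 1 H
  atom 19: C, bond orders sum to 4 (valence 4) → 0 H
  atom 20: F (halogen, monovalent) → 0 H
  atom 21: F (halogen, monovalent) → 0 H
  atom 22: F (halogen, monovalent) → 0 H
  atom 23: C, bond orders sum to 3 (valence 4) → 1 H
  atom 24: O, bond orders sum to 1 (valence 2) → 1 H
  atom 25: C, bond orders sum to 3 (valence 4) → 1 H
  atom 26: C, bond orders sum to 1 (valence 4) → 3 H
  atom 27: C, bond orders sum to 4 (valence 4) → 0 H
  atom 28: O, bond orders sum to 2 (valence 2) → 0 H
  atom 29: O, bond orders sum to 2 (valence 2) → 0 H
  atom 30: C, bond orders sum to 1 (valence 4) → 3 H
Totals → C:17, H:16, F:6, O:7.
In Hill order: C17H16F6O7.

C17H16F6O7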